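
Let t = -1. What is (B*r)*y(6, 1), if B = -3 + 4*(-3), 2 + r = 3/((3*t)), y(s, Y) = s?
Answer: 270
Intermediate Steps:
r = -3 (r = -2 + 3/((3*(-1))) = -2 + 3/(-3) = -2 + 3*(-⅓) = -2 - 1 = -3)
B = -15 (B = -3 - 12 = -15)
(B*r)*y(6, 1) = -15*(-3)*6 = 45*6 = 270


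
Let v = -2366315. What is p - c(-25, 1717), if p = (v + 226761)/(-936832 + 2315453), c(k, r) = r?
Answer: -2369231811/1378621 ≈ -1718.6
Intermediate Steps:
p = -2139554/1378621 (p = (-2366315 + 226761)/(-936832 + 2315453) = -2139554/1378621 ≈ -1.5520)
p - c(-25, 1717) = -2139554/1378621 - 1*1717 = -2139554/1378621 - 1717 = -2369231811/1378621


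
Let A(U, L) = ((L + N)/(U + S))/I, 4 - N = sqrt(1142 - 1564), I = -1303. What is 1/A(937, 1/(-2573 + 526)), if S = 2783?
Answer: -81232531689240/1835295167 - 20310613456440*I*sqrt(422)/1835295167 ≈ -44261.0 - 2.2734e+5*I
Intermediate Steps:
N = 4 - I*sqrt(422) (N = 4 - sqrt(1142 - 1564) = 4 - sqrt(-422) = 4 - I*sqrt(422) ≈ 4.0 - 20.543*I)
A(U, L) = -(4 + L - I*sqrt(422))/(1303*(2783 + U)) (A(U, L) = ((L + (4 - I*sqrt(422)))/(U + 2783))/(-1303) = ((4 + L - I*sqrt(422))/(2783 + U))*(-1/1303) = -(4 + L - I*sqrt(422))/(1303*(2783 + U)))
1/A(937, 1/(-2573 + 526)) = 1/((-4 - 1/(-2573 + 526) + I*sqrt(422))/(1303*(2783 + 937))) = 1/((1/1303)*(-4 - 1/(-2047) + I*sqrt(422))/3720) = 1/((1/1303)*(1/3720)*(-4 - 1*(-1/2047) + I*sqrt(422))) = 1/((1/1303)*(1/3720)*(-4 + 1/2047 + I*sqrt(422))) = 1/((1/1303)*(1/3720)*(-8187/2047 + I*sqrt(422))) = 1/(-2729/3307378840 + I*sqrt(422)/4847160)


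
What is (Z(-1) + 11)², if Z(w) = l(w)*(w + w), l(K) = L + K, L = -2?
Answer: 289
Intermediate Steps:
l(K) = -2 + K
Z(w) = 2*w*(-2 + w) (Z(w) = (-2 + w)*(w + w) = (-2 + w)*(2*w) = 2*w*(-2 + w))
(Z(-1) + 11)² = (2*(-1)*(-2 - 1) + 11)² = (2*(-1)*(-3) + 11)² = (6 + 11)² = 17² = 289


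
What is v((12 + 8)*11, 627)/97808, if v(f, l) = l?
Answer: 627/97808 ≈ 0.0064105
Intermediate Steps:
v((12 + 8)*11, 627)/97808 = 627/97808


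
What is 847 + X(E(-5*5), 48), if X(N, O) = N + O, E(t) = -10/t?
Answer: 4477/5 ≈ 895.40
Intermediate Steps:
847 + X(E(-5*5), 48) = 847 + (-10/((-5*5)) + 48) = 847 + (-10/(-25) + 48) = 847 + (-10*(-1/25) + 48) = 847 + (⅖ + 48) = 847 + 242/5 = 4477/5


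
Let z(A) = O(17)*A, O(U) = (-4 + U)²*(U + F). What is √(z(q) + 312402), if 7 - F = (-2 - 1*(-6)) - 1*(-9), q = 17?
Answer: √344005 ≈ 586.52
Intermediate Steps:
F = -6 (F = 7 - ((-2 - 1*(-6)) - 1*(-9)) = 7 - ((-2 + 6) + 9) = 7 - (4 + 9) = 7 - 1*13 = 7 - 13 = -6)
O(U) = (-4 + U)²*(-6 + U) (O(U) = (-4 + U)²*(U - 6) = (-4 + U)²*(-6 + U))
z(A) = 1859*A (z(A) = ((-4 + 17)²*(-6 + 17))*A = (13²*11)*A = (169*11)*A = 1859*A)
√(z(q) + 312402) = √(1859*17 + 312402) = √(31603 + 312402) = √344005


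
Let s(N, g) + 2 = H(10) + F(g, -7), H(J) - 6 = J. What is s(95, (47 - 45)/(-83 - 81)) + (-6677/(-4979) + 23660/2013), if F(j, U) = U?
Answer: 201403030/10022727 ≈ 20.095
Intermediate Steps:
H(J) = 6 + J
s(N, g) = 7 (s(N, g) = -2 + ((6 + 10) - 7) = -2 + (16 - 7) = -2 + 9 = 7)
s(95, (47 - 45)/(-83 - 81)) + (-6677/(-4979) + 23660/2013) = 7 + (-6677/(-4979) + 23660/2013) = 7 + (-6677*(-1/4979) + 23660*(1/2013)) = 7 + (6677/4979 + 23660/2013) = 7 + 131243941/10022727 = 201403030/10022727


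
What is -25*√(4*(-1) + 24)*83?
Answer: -4150*√5 ≈ -9279.7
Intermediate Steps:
-25*√(4*(-1) + 24)*83 = -25*√(-4 + 24)*83 = -50*√5*83 = -4150*√5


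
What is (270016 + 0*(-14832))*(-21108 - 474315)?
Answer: -133772136768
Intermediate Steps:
(270016 + 0*(-14832))*(-21108 - 474315) = (270016 + 0)*(-495423) = 270016*(-495423) = -133772136768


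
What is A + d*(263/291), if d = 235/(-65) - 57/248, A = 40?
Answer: 34266949/938184 ≈ 36.525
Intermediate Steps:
d = -12397/3224 (d = 235*(-1/65) - 57*1/248 = -47/13 - 57/248 = -12397/3224 ≈ -3.8452)
A + d*(263/291) = 40 - 3260411/(3224*291) = 40 - 12397/3224*263/291 = 40 - 3260411/938184 = 34266949/938184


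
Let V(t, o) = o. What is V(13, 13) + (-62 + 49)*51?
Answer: -650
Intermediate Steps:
V(13, 13) + (-62 + 49)*51 = 13 + (-62 + 49)*51 = 13 - 13*51 = 13 - 663 = -650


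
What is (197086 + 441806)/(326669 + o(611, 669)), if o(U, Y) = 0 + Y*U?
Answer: 159723/183857 ≈ 0.86874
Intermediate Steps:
o(U, Y) = U*Y (o(U, Y) = 0 + U*Y = U*Y)
(197086 + 441806)/(326669 + o(611, 669)) = (197086 + 441806)/(326669 + 611*669) = 638892/(326669 + 408759) = 638892/735428 = 638892*(1/735428) = 159723/183857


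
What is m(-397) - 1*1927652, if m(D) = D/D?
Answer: -1927651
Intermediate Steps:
m(D) = 1
m(-397) - 1*1927652 = 1 - 1*1927652 = 1 - 1927652 = -1927651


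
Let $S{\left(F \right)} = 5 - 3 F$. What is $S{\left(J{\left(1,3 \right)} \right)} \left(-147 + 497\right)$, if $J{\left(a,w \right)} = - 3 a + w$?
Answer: $1750$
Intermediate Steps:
$J{\left(a,w \right)} = w - 3 a$
$S{\left(J{\left(1,3 \right)} \right)} \left(-147 + 497\right) = \left(5 - 3 \left(3 - 3\right)\right) \left(-147 + 497\right) = \left(5 - 3 \left(3 - 3\right)\right) 350 = \left(5 - 0\right) 350 = \left(5 + 0\right) 350 = 5 \cdot 350 = 1750$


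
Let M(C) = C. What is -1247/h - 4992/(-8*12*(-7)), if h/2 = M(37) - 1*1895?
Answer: -184503/26012 ≈ -7.0930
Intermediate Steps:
h = -3716 (h = 2*(37 - 1*1895) = 2*(37 - 1895) = 2*(-1858) = -3716)
-1247/h - 4992/(-8*12*(-7)) = -1247/(-3716) - 4992/(-8*12*(-7)) = -1247*(-1/3716) - 4992/((-96*(-7))) = 1247/3716 - 4992/672 = 1247/3716 - 4992*1/672 = 1247/3716 - 52/7 = -184503/26012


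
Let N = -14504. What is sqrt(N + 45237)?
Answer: sqrt(30733) ≈ 175.31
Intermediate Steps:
sqrt(N + 45237) = sqrt(-14504 + 45237) = sqrt(30733)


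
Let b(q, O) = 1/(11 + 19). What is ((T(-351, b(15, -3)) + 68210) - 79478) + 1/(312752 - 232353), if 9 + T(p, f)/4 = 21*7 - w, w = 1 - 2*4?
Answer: -859304511/80399 ≈ -10688.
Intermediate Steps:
w = -7 (w = 1 - 8 = -7)
b(q, O) = 1/30
T(p, f) = 580 (T(p, f) = -36 + 4*(21*7 - 1*(-7)) = -36 + 4*(147 + 7) = -36 + 4*154 = -36 + 616 = 580)
((T(-351, b(15, -3)) + 68210) - 79478) + 1/(312752 - 232353) = ((580 + 68210) - 79478) + 1/(312752 - 232353) = (68790 - 79478) + 1/80399 = -10688 + 1/80399 = -859304511/80399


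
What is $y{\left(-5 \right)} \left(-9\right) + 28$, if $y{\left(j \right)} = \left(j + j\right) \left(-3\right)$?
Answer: $-242$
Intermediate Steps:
$y{\left(j \right)} = - 6 j$ ($y{\left(j \right)} = 2 j \left(-3\right) = - 6 j$)
$y{\left(-5 \right)} \left(-9\right) + 28 = \left(-6\right) \left(-5\right) \left(-9\right) + 28 = 30 \left(-9\right) + 28 = -270 + 28 = -242$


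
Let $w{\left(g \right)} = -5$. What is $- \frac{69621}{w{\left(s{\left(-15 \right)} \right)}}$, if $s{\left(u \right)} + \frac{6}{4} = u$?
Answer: $\frac{69621}{5} \approx 13924.0$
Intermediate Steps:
$s{\left(u \right)} = - \frac{3}{2} + u$
$- \frac{69621}{w{\left(s{\left(-15 \right)} \right)}} = - \frac{69621}{-5} = \left(-69621\right) \left(- \frac{1}{5}\right) = \frac{69621}{5}$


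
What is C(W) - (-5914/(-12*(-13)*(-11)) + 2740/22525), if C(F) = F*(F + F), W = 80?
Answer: 49461920531/3865290 ≈ 12796.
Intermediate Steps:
C(F) = 2*F**2 (C(F) = F*(2*F) = 2*F**2)
C(W) - (-5914/(-12*(-13)*(-11)) + 2740/22525) = 2*80**2 - (-5914/(-12*(-13)*(-11)) + 2740/22525) = 2*6400 - (-5914/(156*(-11)) + 2740*(1/22525)) = 12800 - (-5914/(-1716) + 548/4505) = 12800 - (-5914*(-1/1716) + 548/4505) = 12800 - (2957/858 + 548/4505) = 12800 - 1*13791469/3865290 = 12800 - 13791469/3865290 = 49461920531/3865290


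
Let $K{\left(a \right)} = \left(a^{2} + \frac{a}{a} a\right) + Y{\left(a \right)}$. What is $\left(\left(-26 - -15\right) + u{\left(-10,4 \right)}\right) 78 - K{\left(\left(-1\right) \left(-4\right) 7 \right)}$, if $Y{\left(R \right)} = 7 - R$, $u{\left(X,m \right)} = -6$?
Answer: $-2117$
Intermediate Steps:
$K{\left(a \right)} = 7 + a^{2}$ ($K{\left(a \right)} = \left(a^{2} + \frac{a}{a} a\right) - \left(-7 + a\right) = \left(a^{2} + 1 a\right) - \left(-7 + a\right) = \left(a^{2} + a\right) - \left(-7 + a\right) = \left(a + a^{2}\right) - \left(-7 + a\right) = 7 + a^{2}$)
$\left(\left(-26 - -15\right) + u{\left(-10,4 \right)}\right) 78 - K{\left(\left(-1\right) \left(-4\right) 7 \right)} = \left(\left(-26 - -15\right) - 6\right) 78 - \left(7 + \left(\left(-1\right) \left(-4\right) 7\right)^{2}\right) = \left(\left(-26 + 15\right) - 6\right) 78 - \left(7 + \left(4 \cdot 7\right)^{2}\right) = \left(-11 - 6\right) 78 - \left(7 + 28^{2}\right) = \left(-17\right) 78 - \left(7 + 784\right) = -1326 - 791 = -2117$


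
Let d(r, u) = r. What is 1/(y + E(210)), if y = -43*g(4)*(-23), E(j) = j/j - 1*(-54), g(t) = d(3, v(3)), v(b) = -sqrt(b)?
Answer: 1/3022 ≈ 0.00033091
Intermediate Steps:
g(t) = 3
E(j) = 55 (E(j) = 1 + 54 = 55)
y = 2967 (y = -43*3*(-23) = -129*(-23) = 2967)
1/(y + E(210)) = 1/(2967 + 55) = 1/3022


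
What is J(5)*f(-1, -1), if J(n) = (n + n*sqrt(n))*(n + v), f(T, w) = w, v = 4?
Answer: -45 - 45*sqrt(5) ≈ -145.62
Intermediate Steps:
J(n) = (4 + n)*(n + n**(3/2)) (J(n) = (n + n*sqrt(n))*(n + 4) = (n + n**(3/2))*(4 + n) = (4 + n)*(n + n**(3/2)))
J(5)*f(-1, -1) = (5**2 + 5**(5/2) + 4*5 + 4*5**(3/2))*(-1) = (25 + 25*sqrt(5) + 20 + 4*(5*sqrt(5)))*(-1) = (25 + 25*sqrt(5) + 20 + 20*sqrt(5))*(-1) = (45 + 45*sqrt(5))*(-1) = -45 - 45*sqrt(5)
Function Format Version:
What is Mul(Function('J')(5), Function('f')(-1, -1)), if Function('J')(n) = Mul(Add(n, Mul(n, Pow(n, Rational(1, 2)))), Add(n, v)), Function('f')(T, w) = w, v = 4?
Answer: Add(-45, Mul(-45, Pow(5, Rational(1, 2)))) ≈ -145.62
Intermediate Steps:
Function('J')(n) = Mul(Add(4, n), Add(n, Pow(n, Rational(3, 2)))) (Function('J')(n) = Mul(Add(n, Mul(n, Pow(n, Rational(1, 2)))), Add(n, 4)) = Mul(Add(n, Pow(n, Rational(3, 2))), Add(4, n)) = Mul(Add(4, n), Add(n, Pow(n, Rational(3, 2)))))
Mul(Function('J')(5), Function('f')(-1, -1)) = Mul(Add(Pow(5, 2), Pow(5, Rational(5, 2)), Mul(4, 5), Mul(4, Pow(5, Rational(3, 2)))), -1) = Mul(Add(25, Mul(25, Pow(5, Rational(1, 2))), 20, Mul(4, Mul(5, Pow(5, Rational(1, 2))))), -1) = Mul(Add(25, Mul(25, Pow(5, Rational(1, 2))), 20, Mul(20, Pow(5, Rational(1, 2)))), -1) = Mul(Add(45, Mul(45, Pow(5, Rational(1, 2)))), -1) = Add(-45, Mul(-45, Pow(5, Rational(1, 2))))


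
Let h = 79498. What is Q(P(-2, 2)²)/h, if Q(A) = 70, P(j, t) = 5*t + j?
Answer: 35/39749 ≈ 0.00088053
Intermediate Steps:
P(j, t) = j + 5*t
Q(P(-2, 2)²)/h = 70/79498 = 70*(1/79498) = 35/39749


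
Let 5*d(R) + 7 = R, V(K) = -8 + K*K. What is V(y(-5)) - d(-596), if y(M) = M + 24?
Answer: 2368/5 ≈ 473.60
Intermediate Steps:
y(M) = 24 + M
V(K) = -8 + K**2
d(R) = -7/5 + R/5
V(y(-5)) - d(-596) = (-8 + (24 - 5)**2) - (-7/5 + (1/5)*(-596)) = (-8 + 19**2) - (-7/5 - 596/5) = (-8 + 361) - 1*(-603/5) = 353 + 603/5 = 2368/5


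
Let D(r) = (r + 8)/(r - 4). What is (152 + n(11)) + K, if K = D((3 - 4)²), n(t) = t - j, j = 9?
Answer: 151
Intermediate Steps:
n(t) = -9 + t (n(t) = t - 1*9 = t - 9 = -9 + t)
D(r) = (8 + r)/(-4 + r)
K = -3 (K = (8 + (3 - 4)²)/(-4 + (3 - 4)²) = (8 + (-1)²)/(-4 + (-1)²) = (8 + 1)/(-4 + 1) = 9/(-3) = -⅓*9 = -3)
(152 + n(11)) + K = (152 + (-9 + 11)) - 3 = (152 + 2) - 3 = 154 - 3 = 151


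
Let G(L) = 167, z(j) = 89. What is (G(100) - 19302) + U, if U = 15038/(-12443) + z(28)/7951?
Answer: -1893226156266/98934293 ≈ -19136.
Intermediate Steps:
U = -118459711/98934293 (U = 15038/(-12443) + 89/7951 = 15038*(-1/12443) + 89*(1/7951) = -15038/12443 + 89/7951 = -118459711/98934293 ≈ -1.1974)
(G(100) - 19302) + U = (167 - 19302) - 118459711/98934293 = -19135 - 118459711/98934293 = -1893226156266/98934293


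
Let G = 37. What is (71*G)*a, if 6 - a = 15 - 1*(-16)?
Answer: -65675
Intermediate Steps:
a = -25 (a = 6 - (15 - 1*(-16)) = 6 - (15 + 16) = 6 - 1*31 = 6 - 31 = -25)
(71*G)*a = (71*37)*(-25) = 2627*(-25) = -65675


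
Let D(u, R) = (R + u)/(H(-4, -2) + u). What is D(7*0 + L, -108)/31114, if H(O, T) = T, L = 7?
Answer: -101/155570 ≈ -0.00064922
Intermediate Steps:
D(u, R) = (R + u)/(-2 + u)
D(7*0 + L, -108)/31114 = ((-108 + (7*0 + 7))/(-2 + (7*0 + 7)))/31114 = ((-108 + (0 + 7))/(-2 + (0 + 7)))*(1/31114) = ((-108 + 7)/(-2 + 7))*(1/31114) = (-101/5)*(1/31114) = ((⅕)*(-101))*(1/31114) = -101/5*1/31114 = -101/155570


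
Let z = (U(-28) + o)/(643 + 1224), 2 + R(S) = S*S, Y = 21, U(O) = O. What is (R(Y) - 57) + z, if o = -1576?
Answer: 711590/1867 ≈ 381.14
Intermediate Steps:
R(S) = -2 + S² (R(S) = -2 + S*S = -2 + S²)
z = -1604/1867 (z = (-28 - 1576)/(643 + 1224) = -1604/1867 ≈ -0.85913)
(R(Y) - 57) + z = ((-2 + 21²) - 57) - 1604/1867 = ((-2 + 441) - 57) - 1604/1867 = (439 - 57) - 1604/1867 = 382 - 1604/1867 = 711590/1867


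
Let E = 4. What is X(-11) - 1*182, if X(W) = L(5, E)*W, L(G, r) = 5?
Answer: -237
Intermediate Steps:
X(W) = 5*W
X(-11) - 1*182 = 5*(-11) - 1*182 = -55 - 182 = -237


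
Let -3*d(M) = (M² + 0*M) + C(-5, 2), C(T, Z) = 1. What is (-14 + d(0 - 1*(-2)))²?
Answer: 2209/9 ≈ 245.44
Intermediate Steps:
d(M) = -⅓ - M²/3 (d(M) = -((M² + 0*M) + 1)/3 = -((M² + 0) + 1)/3 = -(M² + 1)/3 = -(1 + M²)/3 = -⅓ - M²/3)
(-14 + d(0 - 1*(-2)))² = (-14 + (-⅓ - (0 - 1*(-2))²/3))² = (-14 + (-⅓ - (0 + 2)²/3))² = (-14 + (-⅓ - ⅓*2²))² = (-14 + (-⅓ - ⅓*4))² = (-14 + (-⅓ - 4/3))² = (-14 - 5/3)² = (-47/3)² = 2209/9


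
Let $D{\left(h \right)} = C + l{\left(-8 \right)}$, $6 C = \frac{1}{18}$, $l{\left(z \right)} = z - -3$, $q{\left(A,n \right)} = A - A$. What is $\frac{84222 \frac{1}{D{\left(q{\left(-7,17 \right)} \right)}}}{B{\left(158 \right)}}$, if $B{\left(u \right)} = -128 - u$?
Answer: $\frac{4547988}{77077} \approx 59.006$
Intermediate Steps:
$q{\left(A,n \right)} = 0$
$l{\left(z \right)} = 3 + z$ ($l{\left(z \right)} = z + 3 = 3 + z$)
$C = \frac{1}{108}$ ($C = \frac{1}{6 \cdot 18} = \frac{1}{6} \cdot \frac{1}{18} = \frac{1}{108} \approx 0.0092593$)
$D{\left(h \right)} = - \frac{539}{108}$ ($D{\left(h \right)} = \frac{1}{108} + \left(3 - 8\right) = \frac{1}{108} - 5 = - \frac{539}{108}$)
$\frac{84222 \frac{1}{D{\left(q{\left(-7,17 \right)} \right)}}}{B{\left(158 \right)}} = \frac{84222 \frac{1}{- \frac{539}{108}}}{-128 - 158} = \frac{84222 \left(- \frac{108}{539}\right)}{-128 - 158} = - \frac{9095976}{539 \left(-286\right)} = \left(- \frac{9095976}{539}\right) \left(- \frac{1}{286}\right) = \frac{4547988}{77077}$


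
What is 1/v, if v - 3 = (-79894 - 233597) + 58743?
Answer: -1/254745 ≈ -3.9255e-6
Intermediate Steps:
v = -254745 (v = 3 + ((-79894 - 233597) + 58743) = 3 + (-313491 + 58743) = 3 - 254748 = -254745)
1/v = 1/(-254745) = -1/254745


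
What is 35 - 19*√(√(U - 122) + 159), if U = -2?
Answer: 35 - 19*√(159 + 2*I*√31) ≈ -204.73 - 8.3844*I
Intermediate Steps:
35 - 19*√(√(U - 122) + 159) = 35 - 19*√(√(-2 - 122) + 159) = 35 - 19*√(√(-124) + 159) = 35 - 19*√(2*I*√31 + 159) = 35 - 19*√(159 + 2*I*√31)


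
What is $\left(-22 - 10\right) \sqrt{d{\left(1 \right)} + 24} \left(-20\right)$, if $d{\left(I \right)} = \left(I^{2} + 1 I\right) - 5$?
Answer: $640 \sqrt{21} \approx 2932.8$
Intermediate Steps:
$d{\left(I \right)} = -5 + I + I^{2}$ ($d{\left(I \right)} = \left(I^{2} + I\right) - 5 = \left(I + I^{2}\right) - 5 = -5 + I + I^{2}$)
$\left(-22 - 10\right) \sqrt{d{\left(1 \right)} + 24} \left(-20\right) = \left(-22 - 10\right) \sqrt{\left(-5 + 1 + 1^{2}\right) + 24} \left(-20\right) = \left(-22 - 10\right) \sqrt{\left(-5 + 1 + 1\right) + 24} \left(-20\right) = - 32 \sqrt{-3 + 24} \left(-20\right) = - 32 \sqrt{21} \left(-20\right) = 640 \sqrt{21}$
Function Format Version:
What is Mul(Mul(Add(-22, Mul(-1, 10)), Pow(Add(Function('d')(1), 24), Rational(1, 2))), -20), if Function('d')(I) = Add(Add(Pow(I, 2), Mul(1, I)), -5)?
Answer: Mul(640, Pow(21, Rational(1, 2))) ≈ 2932.8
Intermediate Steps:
Function('d')(I) = Add(-5, I, Pow(I, 2)) (Function('d')(I) = Add(Add(Pow(I, 2), I), -5) = Add(Add(I, Pow(I, 2)), -5) = Add(-5, I, Pow(I, 2)))
Mul(Mul(Add(-22, Mul(-1, 10)), Pow(Add(Function('d')(1), 24), Rational(1, 2))), -20) = Mul(Mul(Add(-22, Mul(-1, 10)), Pow(Add(Add(-5, 1, Pow(1, 2)), 24), Rational(1, 2))), -20) = Mul(Mul(Add(-22, -10), Pow(Add(Add(-5, 1, 1), 24), Rational(1, 2))), -20) = Mul(Mul(-32, Pow(Add(-3, 24), Rational(1, 2))), -20) = Mul(Mul(-32, Pow(21, Rational(1, 2))), -20) = Mul(640, Pow(21, Rational(1, 2)))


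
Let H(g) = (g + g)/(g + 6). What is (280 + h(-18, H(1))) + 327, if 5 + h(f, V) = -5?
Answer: 597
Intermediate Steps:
H(g) = 2*g/(6 + g) (H(g) = (2*g)/(6 + g) = 2*g/(6 + g))
h(f, V) = -10 (h(f, V) = -5 - 5 = -10)
(280 + h(-18, H(1))) + 327 = (280 - 10) + 327 = 270 + 327 = 597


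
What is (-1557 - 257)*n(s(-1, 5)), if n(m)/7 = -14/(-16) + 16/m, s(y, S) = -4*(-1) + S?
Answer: -1212659/36 ≈ -33685.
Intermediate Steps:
s(y, S) = 4 + S
n(m) = 49/8 + 112/m (n(m) = 7*(-14/(-16) + 16/m) = 7*(-14*(-1/16) + 16/m) = 7*(7/8 + 16/m) = 49/8 + 112/m)
(-1557 - 257)*n(s(-1, 5)) = (-1557 - 257)*(49/8 + 112/(4 + 5)) = -1814*(49/8 + 112/9) = -1814*1337/72 = -1212659/36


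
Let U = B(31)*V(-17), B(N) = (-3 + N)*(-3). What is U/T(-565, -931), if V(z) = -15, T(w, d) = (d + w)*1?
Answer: -315/374 ≈ -0.84225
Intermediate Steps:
B(N) = 9 - 3*N
T(w, d) = d + w
U = 1260 (U = (9 - 3*31)*(-15) = (9 - 93)*(-15) = -84*(-15) = 1260)
U/T(-565, -931) = 1260/(-931 - 565) = 1260/(-1496) = 1260*(-1/1496) = -315/374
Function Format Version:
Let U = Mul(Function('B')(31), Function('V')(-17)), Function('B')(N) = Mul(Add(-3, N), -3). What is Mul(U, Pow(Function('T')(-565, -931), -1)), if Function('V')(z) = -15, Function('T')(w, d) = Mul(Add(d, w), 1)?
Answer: Rational(-315, 374) ≈ -0.84225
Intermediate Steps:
Function('B')(N) = Add(9, Mul(-3, N))
Function('T')(w, d) = Add(d, w)
U = 1260 (U = Mul(Add(9, Mul(-3, 31)), -15) = Mul(Add(9, -93), -15) = Mul(-84, -15) = 1260)
Mul(U, Pow(Function('T')(-565, -931), -1)) = Mul(1260, Pow(Add(-931, -565), -1)) = Mul(1260, Pow(-1496, -1)) = Mul(1260, Rational(-1, 1496)) = Rational(-315, 374)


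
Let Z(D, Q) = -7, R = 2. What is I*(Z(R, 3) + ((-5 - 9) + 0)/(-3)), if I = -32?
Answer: 224/3 ≈ 74.667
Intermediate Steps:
I*(Z(R, 3) + ((-5 - 9) + 0)/(-3)) = -32*(-7 + ((-5 - 9) + 0)/(-3)) = -32*(-7 + (-14 + 0)*(-1/3)) = -32*(-7 - 14*(-1/3)) = -32*(-7 + 14/3) = -32*(-7/3) = 224/3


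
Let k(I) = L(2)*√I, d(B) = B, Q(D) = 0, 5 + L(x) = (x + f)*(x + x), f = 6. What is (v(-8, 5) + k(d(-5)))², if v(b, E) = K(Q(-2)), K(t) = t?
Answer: -3645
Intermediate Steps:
L(x) = -5 + 2*x*(6 + x) (L(x) = -5 + (x + 6)*(x + x) = -5 + (6 + x)*(2*x) = -5 + 2*x*(6 + x))
v(b, E) = 0
k(I) = 27*√I (k(I) = (-5 + 2*2² + 12*2)*√I = (-5 + 2*4 + 24)*√I = (-5 + 8 + 24)*√I = 27*√I)
(v(-8, 5) + k(d(-5)))² = (0 + 27*√(-5))² = (0 + 27*(I*√5))² = (0 + 27*I*√5)² = (27*I*√5)² = -3645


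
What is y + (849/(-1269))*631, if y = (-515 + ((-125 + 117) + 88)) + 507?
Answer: -148117/423 ≈ -350.16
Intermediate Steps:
y = 72 (y = (-515 + (-8 + 88)) + 507 = (-515 + 80) + 507 = -435 + 507 = 72)
y + (849/(-1269))*631 = 72 + (849/(-1269))*631 = 72 + (849*(-1/1269))*631 = 72 - 283/423*631 = 72 - 178573/423 = -148117/423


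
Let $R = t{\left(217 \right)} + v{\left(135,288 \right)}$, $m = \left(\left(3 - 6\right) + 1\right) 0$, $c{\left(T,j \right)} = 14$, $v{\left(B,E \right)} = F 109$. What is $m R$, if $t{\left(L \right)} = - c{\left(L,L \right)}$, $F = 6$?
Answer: $0$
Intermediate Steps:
$v{\left(B,E \right)} = 654$ ($v{\left(B,E \right)} = 6 \cdot 109 = 654$)
$m = 0$ ($m = \left(\left(3 - 6\right) + 1\right) 0 = \left(-3 + 1\right) 0 = \left(-2\right) 0 = 0$)
$t{\left(L \right)} = -14$ ($t{\left(L \right)} = \left(-1\right) 14 = -14$)
$R = 640$ ($R = -14 + 654 = 640$)
$m R = 0 \cdot 640 = 0$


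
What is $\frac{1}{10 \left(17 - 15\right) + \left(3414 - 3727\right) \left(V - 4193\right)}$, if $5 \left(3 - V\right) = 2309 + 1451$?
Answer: $\frac{1}{1546866} \approx 6.4647 \cdot 10^{-7}$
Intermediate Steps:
$V = -749$ ($V = 3 - \frac{2309 + 1451}{5} = 3 - 752 = -749$)
$\frac{1}{10 \left(17 - 15\right) + \left(3414 - 3727\right) \left(V - 4193\right)} = \frac{1}{10 \left(17 - 15\right) + \left(3414 - 3727\right) \left(-749 - 4193\right)} = \frac{1}{10 \cdot 2 - -1546846} = \frac{1}{20 + 1546846} = \frac{1}{1546866}$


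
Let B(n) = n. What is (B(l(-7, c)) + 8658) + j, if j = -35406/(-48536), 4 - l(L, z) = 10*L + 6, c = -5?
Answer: 211780271/24268 ≈ 8726.7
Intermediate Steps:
l(L, z) = -2 - 10*L (l(L, z) = 4 - (10*L + 6) = 4 - (6 + 10*L) = 4 + (-6 - 10*L) = -2 - 10*L)
j = 17703/24268 (j = -35406*(-1/48536) = 17703/24268 ≈ 0.72948)
(B(l(-7, c)) + 8658) + j = ((-2 - 10*(-7)) + 8658) + 17703/24268 = ((-2 + 70) + 8658) + 17703/24268 = (68 + 8658) + 17703/24268 = 8726 + 17703/24268 = 211780271/24268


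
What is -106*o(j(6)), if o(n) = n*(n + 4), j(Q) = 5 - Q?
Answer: 318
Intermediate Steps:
o(n) = n*(4 + n)
-106*o(j(6)) = -106*(5 - 1*6)*(4 + (5 - 1*6)) = -106*(5 - 6)*(4 + (5 - 6)) = -(-106)*(4 - 1) = -(-106)*3 = -106*(-3) = 318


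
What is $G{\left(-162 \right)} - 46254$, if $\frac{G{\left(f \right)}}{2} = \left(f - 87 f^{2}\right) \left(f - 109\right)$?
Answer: $1237551126$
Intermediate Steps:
$G{\left(f \right)} = 2 \left(-109 + f\right) \left(f - 87 f^{2}\right)$ ($G{\left(f \right)} = 2 \left(f - 87 f^{2}\right) \left(f - 109\right) = 2 \left(f - 87 f^{2}\right) \left(-109 + f\right) = 2 \left(-109 + f\right) \left(f - 87 f^{2}\right)$)
$G{\left(-162 \right)} - 46254 = 2 \left(-162\right) \left(-109 - 87 \left(-162\right)^{2} + 9484 \left(-162\right)\right) - 46254 = 2 \left(-162\right) \left(-109 - 2283228 - 1536408\right) - 46254 = 2 \left(-162\right) \left(-3819745\right) - 46254 = 1237597380 - 46254 = 1237551126$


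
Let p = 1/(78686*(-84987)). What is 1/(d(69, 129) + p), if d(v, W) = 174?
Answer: 6687287082/1163587952267 ≈ 0.0057471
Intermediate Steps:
p = -1/6687287082 (p = (1/78686)*(-1/84987) = -1/6687287082 ≈ -1.4954e-10)
1/(d(69, 129) + p) = 1/(174 - 1/6687287082) = 1/(1163587952267/6687287082) = 6687287082/1163587952267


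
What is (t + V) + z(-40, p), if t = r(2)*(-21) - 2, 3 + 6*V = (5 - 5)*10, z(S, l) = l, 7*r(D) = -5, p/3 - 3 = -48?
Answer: -245/2 ≈ -122.50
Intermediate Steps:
p = -135 (p = 9 + 3*(-48) = 9 - 144 = -135)
r(D) = -5/7 (r(D) = (1/7)*(-5) = -5/7)
V = -1/2 (V = -1/2 + ((5 - 5)*10)/6 = -1/2 + (0*10)/6 = -1/2 + (1/6)*0 = -1/2 + 0 = -1/2 ≈ -0.50000)
t = 13 (t = -5/7*(-21) - 2 = 15 - 2 = 13)
(t + V) + z(-40, p) = (13 - 1/2) - 135 = 25/2 - 135 = -245/2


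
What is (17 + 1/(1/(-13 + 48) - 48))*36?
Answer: 1026288/1679 ≈ 611.25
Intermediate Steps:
(17 + 1/(1/(-13 + 48) - 48))*36 = (17 + 1/(1/35 - 48))*36 = (17 + 1/(-1679/35))*36 = (17 - 35/1679)*36 = (28508/1679)*36 = 1026288/1679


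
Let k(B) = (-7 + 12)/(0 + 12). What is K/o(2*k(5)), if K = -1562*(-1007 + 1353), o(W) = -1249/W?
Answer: 1351130/3747 ≈ 360.59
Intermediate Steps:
k(B) = 5/12
K = -540452 (K = -1562*346 = -540452)
K/o(2*k(5)) = -540452/((-1249/(2*(5/12)))) = -540452/((-1249/5/6)) = -540452/((-1249*6/5)) = -540452/(-7494/5) = -540452*(-5/7494) = 1351130/3747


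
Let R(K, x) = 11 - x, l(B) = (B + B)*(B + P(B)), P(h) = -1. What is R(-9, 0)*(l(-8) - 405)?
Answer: -2871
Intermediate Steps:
l(B) = 2*B*(-1 + B) (l(B) = (B + B)*(B - 1) = (2*B)*(-1 + B) = 2*B*(-1 + B))
R(-9, 0)*(l(-8) - 405) = (11 - 1*0)*(2*(-8)*(-1 - 8) - 405) = (11 + 0)*(2*(-8)*(-9) - 405) = 11*(144 - 405) = 11*(-261) = -2871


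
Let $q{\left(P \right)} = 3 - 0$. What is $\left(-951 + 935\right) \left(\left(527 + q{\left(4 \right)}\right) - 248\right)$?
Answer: $-4512$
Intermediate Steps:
$q{\left(P \right)} = 3$ ($q{\left(P \right)} = 3 + 0 = 3$)
$\left(-951 + 935\right) \left(\left(527 + q{\left(4 \right)}\right) - 248\right) = \left(-951 + 935\right) \left(\left(527 + 3\right) - 248\right) = - 16 \left(530 - 248\right) = \left(-16\right) 282 = -4512$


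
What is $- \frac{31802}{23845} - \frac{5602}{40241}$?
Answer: $- \frac{1413323972}{959546645} \approx -1.4729$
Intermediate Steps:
$- \frac{31802}{23845} - \frac{5602}{40241} = - \frac{1413323972}{959546645}$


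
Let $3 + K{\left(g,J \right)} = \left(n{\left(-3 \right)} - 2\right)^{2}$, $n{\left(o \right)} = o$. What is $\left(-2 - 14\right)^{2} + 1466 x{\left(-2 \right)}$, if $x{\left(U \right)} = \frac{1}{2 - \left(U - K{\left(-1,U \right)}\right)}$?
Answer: $\frac{4061}{13} \approx 312.38$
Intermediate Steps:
$K{\left(g,J \right)} = 22$ ($K{\left(g,J \right)} = -3 + \left(-3 - 2\right)^{2} = -3 + \left(-5\right)^{2} = -3 + 25 = 22$)
$x{\left(U \right)} = \frac{1}{24 - U}$ ($x{\left(U \right)} = \frac{1}{2 - \left(-22 + U\right)} = \frac{1}{24 - U}$)
$\left(-2 - 14\right)^{2} + 1466 x{\left(-2 \right)} = \left(-2 - 14\right)^{2} + 1466 \left(- \frac{1}{-24 - 2}\right) = \left(-16\right)^{2} + 1466 \left(- \frac{1}{-26}\right) = 256 + 1466 \left(\left(-1\right) \left(- \frac{1}{26}\right)\right) = 256 + 1466 \cdot \frac{1}{26} = 256 + \frac{733}{13} = \frac{4061}{13}$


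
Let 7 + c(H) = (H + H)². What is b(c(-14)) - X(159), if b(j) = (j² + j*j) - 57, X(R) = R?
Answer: 1207242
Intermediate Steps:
c(H) = -7 + 4*H² (c(H) = -7 + (H + H)² = -7 + (2*H)² = -7 + 4*H²)
b(j) = -57 + 2*j² (b(j) = (j² + j²) - 57 = 2*j² - 57 = -57 + 2*j²)
b(c(-14)) - X(159) = (-57 + 2*(-7 + 4*(-14)²)²) - 1*159 = (-57 + 2*(-7 + 4*196)²) - 159 = (-57 + 2*(-7 + 784)²) - 159 = (-57 + 2*777²) - 159 = (-57 + 2*603729) - 159 = (-57 + 1207458) - 159 = 1207401 - 159 = 1207242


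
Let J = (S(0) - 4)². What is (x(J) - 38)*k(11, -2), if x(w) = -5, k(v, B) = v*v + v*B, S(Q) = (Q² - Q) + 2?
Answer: -4257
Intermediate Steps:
S(Q) = 2 + Q² - Q
k(v, B) = v² + B*v
J = 4 (J = ((2 + 0² - 1*0) - 4)² = ((2 + 0 + 0) - 4)² = (2 - 4)² = (-2)² = 4)
(x(J) - 38)*k(11, -2) = (-5 - 38)*(11*(-2 + 11)) = -473*9 = -43*99 = -4257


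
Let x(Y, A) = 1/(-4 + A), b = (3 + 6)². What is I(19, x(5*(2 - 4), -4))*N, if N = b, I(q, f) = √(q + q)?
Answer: 81*√38 ≈ 499.32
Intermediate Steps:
b = 81 (b = 9² = 81)
I(q, f) = √2*√q (I(q, f) = √(2*q) = √2*√q)
N = 81
I(19, x(5*(2 - 4), -4))*N = (√2*√19)*81 = √38*81 = 81*√38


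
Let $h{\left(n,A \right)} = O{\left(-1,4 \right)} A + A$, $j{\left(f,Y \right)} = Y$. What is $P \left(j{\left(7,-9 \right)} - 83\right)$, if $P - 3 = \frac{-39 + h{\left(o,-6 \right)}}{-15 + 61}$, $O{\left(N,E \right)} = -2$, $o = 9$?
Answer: $-210$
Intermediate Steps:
$h{\left(n,A \right)} = - A$ ($h{\left(n,A \right)} = - 2 A + A = - A$)
$P = \frac{105}{46}$ ($P = 3 + \frac{-39 - -6}{-15 + 61} = 3 + \frac{-39 + 6}{46} = 3 - \frac{33}{46} = \frac{105}{46} \approx 2.2826$)
$P \left(j{\left(7,-9 \right)} - 83\right) = \frac{105 \left(-9 - 83\right)}{46} = \frac{105}{46} \left(-92\right) = -210$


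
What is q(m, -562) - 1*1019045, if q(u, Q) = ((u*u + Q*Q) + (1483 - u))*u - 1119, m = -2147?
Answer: -10583761365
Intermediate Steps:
q(u, Q) = -1119 + u*(1483 + Q² + u² - u) (q(u, Q) = ((u² + Q²) + (1483 - u))*u - 1119 = ((Q² + u²) + (1483 - u))*u - 1119 = (1483 + Q² + u² - u)*u - 1119 = u*(1483 + Q² + u² - u) - 1119 = -1119 + u*(1483 + Q² + u² - u))
q(m, -562) - 1*1019045 = (-1119 + (-2147)³ - 1*(-2147)² + 1483*(-2147) - 2147*(-562)²) - 1*1019045 = (-1119 - 9896830523 - 1*4609609 - 3184001 - 2147*315844) - 1019045 = (-1119 - 9896830523 - 4609609 - 3184001 - 678117068) - 1019045 = -10582742320 - 1019045 = -10583761365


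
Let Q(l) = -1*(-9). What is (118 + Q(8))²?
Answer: 16129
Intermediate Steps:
Q(l) = 9
(118 + Q(8))² = (118 + 9)² = 127² = 16129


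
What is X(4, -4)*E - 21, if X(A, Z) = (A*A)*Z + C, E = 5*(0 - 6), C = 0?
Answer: 1899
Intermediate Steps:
E = -30 (E = 5*(-6) = -30)
X(A, Z) = Z*A² (X(A, Z) = (A*A)*Z + 0 = A²*Z + 0 = Z*A² + 0 = Z*A²)
X(4, -4)*E - 21 = -4*4²*(-30) - 21 = -4*16*(-30) - 21 = -64*(-30) - 21 = 1920 - 21 = 1899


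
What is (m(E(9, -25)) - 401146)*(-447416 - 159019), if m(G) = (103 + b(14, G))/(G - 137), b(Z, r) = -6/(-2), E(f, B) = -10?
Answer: 11920201178360/49 ≈ 2.4327e+11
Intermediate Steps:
b(Z, r) = 3 (b(Z, r) = -6*(-½) = 3)
m(G) = 106/(-137 + G) (m(G) = (103 + 3)/(G - 137) = 106/(-137 + G))
(m(E(9, -25)) - 401146)*(-447416 - 159019) = (106/(-137 - 10) - 401146)*(-447416 - 159019) = (106/(-147) - 401146)*(-606435) = (106*(-1/147) - 401146)*(-606435) = (-106/147 - 401146)*(-606435) = -58968568/147*(-606435) = 11920201178360/49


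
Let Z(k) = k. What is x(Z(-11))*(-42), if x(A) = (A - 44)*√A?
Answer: 2310*I*√11 ≈ 7661.4*I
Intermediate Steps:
x(A) = √A*(-44 + A) (x(A) = (-44 + A)*√A = √A*(-44 + A))
x(Z(-11))*(-42) = (√(-11)*(-44 - 11))*(-42) = ((I*√11)*(-55))*(-42) = -55*I*√11*(-42) = 2310*I*√11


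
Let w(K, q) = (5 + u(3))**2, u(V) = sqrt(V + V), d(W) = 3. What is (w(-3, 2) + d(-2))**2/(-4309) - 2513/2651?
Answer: -15483673/11423159 - 680*sqrt(6)/4309 ≈ -1.7420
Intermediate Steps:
u(V) = sqrt(2)*sqrt(V) (u(V) = sqrt(2*V) = sqrt(2)*sqrt(V))
w(K, q) = (5 + sqrt(6))**2 (w(K, q) = (5 + sqrt(2)*sqrt(3))**2 = (5 + sqrt(6))**2)
(w(-3, 2) + d(-2))**2/(-4309) - 2513/2651 = ((5 + sqrt(6))**2 + 3)**2/(-4309) - 2513/2651 = (3 + (5 + sqrt(6))**2)**2*(-1/4309) - 2513*1/2651 = -(3 + (5 + sqrt(6))**2)**2/4309 - 2513/2651 = -2513/2651 - (3 + (5 + sqrt(6))**2)**2/4309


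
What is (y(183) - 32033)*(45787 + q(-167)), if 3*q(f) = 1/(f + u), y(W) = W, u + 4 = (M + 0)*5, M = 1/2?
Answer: -1474357361750/1011 ≈ -1.4583e+9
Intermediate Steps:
M = ½ ≈ 0.50000
u = -3/2 (u = -4 + (½ + 0)*5 = -4 + (½)*5 = -4 + 5/2 = -3/2 ≈ -1.5000)
q(f) = 1/(3*(-3/2 + f)) (q(f) = 1/(3*(f - 3/2)) = 1/(3*(-3/2 + f)))
(y(183) - 32033)*(45787 + q(-167)) = (183 - 32033)*(45787 + 2/(3*(-3 + 2*(-167)))) = -31850*(45787 + 2/(3*(-3 - 334))) = -31850*(45787 + (⅔)/(-337)) = -31850*(45787 + (⅔)*(-1/337)) = -31850*(45787 - 2/1011) = -31850*46290655/1011 = -1474357361750/1011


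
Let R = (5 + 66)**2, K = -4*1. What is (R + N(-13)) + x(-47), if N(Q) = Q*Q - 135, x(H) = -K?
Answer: 5079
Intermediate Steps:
K = -4
R = 5041 (R = 71**2 = 5041)
x(H) = 4 (x(H) = -1*(-4) = 4)
N(Q) = -135 + Q**2 (N(Q) = Q**2 - 135 = -135 + Q**2)
(R + N(-13)) + x(-47) = (5041 + (-135 + (-13)**2)) + 4 = (5041 + (-135 + 169)) + 4 = (5041 + 34) + 4 = 5075 + 4 = 5079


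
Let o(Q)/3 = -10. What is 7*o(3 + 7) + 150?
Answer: -60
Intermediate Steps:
o(Q) = -30 (o(Q) = 3*(-10) = -30)
7*o(3 + 7) + 150 = 7*(-30) + 150 = -210 + 150 = -60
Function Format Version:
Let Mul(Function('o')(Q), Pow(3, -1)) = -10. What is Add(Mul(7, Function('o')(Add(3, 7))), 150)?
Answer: -60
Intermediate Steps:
Function('o')(Q) = -30 (Function('o')(Q) = Mul(3, -10) = -30)
Add(Mul(7, Function('o')(Add(3, 7))), 150) = Add(Mul(7, -30), 150) = Add(-210, 150) = -60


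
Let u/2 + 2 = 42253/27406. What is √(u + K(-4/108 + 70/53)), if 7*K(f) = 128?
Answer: 3*√17756799599/95921 ≈ 4.1676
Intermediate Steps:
K(f) = 128/7 (K(f) = (⅐)*128 = 128/7)
u = -12559/13703 (u = -4 + 2*(42253/27406) = -4 + 42253/13703 = -12559/13703 ≈ -0.91651)
√(u + K(-4/108 + 70/53)) = √(-12559/13703 + 128/7) = √(1666071/95921) = 3*√17756799599/95921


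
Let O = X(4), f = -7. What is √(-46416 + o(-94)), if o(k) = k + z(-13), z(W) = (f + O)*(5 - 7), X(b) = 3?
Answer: I*√46502 ≈ 215.64*I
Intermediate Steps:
O = 3
z(W) = 8 (z(W) = (-7 + 3)*(5 - 7) = -4*(-2) = 8)
o(k) = 8 + k (o(k) = k + 8 = 8 + k)
√(-46416 + o(-94)) = √(-46416 + (8 - 94)) = √(-46416 - 86) = √(-46502) = I*√46502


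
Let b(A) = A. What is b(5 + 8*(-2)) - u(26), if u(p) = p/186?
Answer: -1036/93 ≈ -11.140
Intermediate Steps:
u(p) = p/186 (u(p) = p*(1/186) = p/186)
b(5 + 8*(-2)) - u(26) = (5 + 8*(-2)) - 26/186 = (5 - 16) - 1*13/93 = -11 - 13/93 = -1036/93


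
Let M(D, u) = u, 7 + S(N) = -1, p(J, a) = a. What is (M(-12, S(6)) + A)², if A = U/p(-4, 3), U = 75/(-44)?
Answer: 142129/1936 ≈ 73.414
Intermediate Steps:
U = -75/44 (U = 75*(-1/44) = -75/44 ≈ -1.7045)
S(N) = -8 (S(N) = -7 - 1 = -8)
A = -25/44 (A = -75/44/3 = -75/44*⅓ = -25/44 ≈ -0.56818)
(M(-12, S(6)) + A)² = (-8 - 25/44)² = (-377/44)² = 142129/1936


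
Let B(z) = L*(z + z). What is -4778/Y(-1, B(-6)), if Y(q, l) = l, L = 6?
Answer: 2389/36 ≈ 66.361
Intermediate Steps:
B(z) = 12*z (B(z) = 6*(z + z) = 6*(2*z) = 12*z)
-4778/Y(-1, B(-6)) = -4778/(12*(-6)) = -4778/(-72) = -4778*(-1/72) = 2389/36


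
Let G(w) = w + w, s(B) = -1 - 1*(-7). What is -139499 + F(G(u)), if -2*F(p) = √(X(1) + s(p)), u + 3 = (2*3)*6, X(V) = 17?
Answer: -139499 - √23/2 ≈ -1.3950e+5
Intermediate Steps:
s(B) = 6 (s(B) = -1 + 7 = 6)
u = 33 (u = -3 + (2*3)*6 = -3 + 6*6 = -3 + 36 = 33)
G(w) = 2*w
F(p) = -√23/2 (F(p) = -√(17 + 6)/2 = -√23/2)
-139499 + F(G(u)) = -139499 - √23/2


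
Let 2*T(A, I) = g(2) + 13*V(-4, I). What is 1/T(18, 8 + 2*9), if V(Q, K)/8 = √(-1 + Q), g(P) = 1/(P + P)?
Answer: 8/865281 - 3328*I*√5/865281 ≈ 9.2455e-6 - 0.0086002*I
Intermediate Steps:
g(P) = 1/(2*P)
V(Q, K) = 8*√(-1 + Q)
T(A, I) = ⅛ + 52*I*√5 (T(A, I) = ((½)/2 + 13*(8*√(-1 - 4)))/2 = ((½)*(½) + 13*(8*√(-5)))/2 = (¼ + 13*(8*(I*√5)))/2 = (¼ + 13*(8*I*√5))/2 = (¼ + 104*I*√5)/2 = ⅛ + 52*I*√5)
1/T(18, 8 + 2*9) = 1/(⅛ + 52*I*√5)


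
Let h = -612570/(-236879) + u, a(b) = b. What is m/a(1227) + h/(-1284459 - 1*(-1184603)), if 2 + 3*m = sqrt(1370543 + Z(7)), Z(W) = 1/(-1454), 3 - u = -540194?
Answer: -471075200374021/87069598869744 + sqrt(2897486883534)/5352174 ≈ -5.0923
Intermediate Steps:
u = 540197 (u = 3 - 1*(-540194) = 3 + 540194 = 540197)
Z(W) = -1/1454
m = -2/3 + sqrt(2897486883534)/4362 (m = -2/3 + sqrt(1370543 - 1/1454)/3 = -2/3 + sqrt(1992769521/1454)/3 = -2/3 + (sqrt(2897486883534)/1454)/3 = -2/3 + sqrt(2897486883534)/4362 ≈ 389.57)
h = 127961937733/236879 (h = -612570/(-236879) + 540197 = -612570*(-1/236879) + 540197 = 612570/236879 + 540197 = 127961937733/236879 ≈ 5.4020e+5)
m/a(1227) + h/(-1284459 - 1*(-1184603)) = (-2/3 + sqrt(2897486883534)/4362)/1227 + 127961937733/(236879*(-1284459 - 1*(-1184603))) = (-2/3 + sqrt(2897486883534)/4362)*(1/1227) + 127961937733/(236879*(-1284459 + 1184603)) = (-2/3681 + sqrt(2897486883534)/5352174) + (127961937733/236879)/(-99856) = (-2/3681 + sqrt(2897486883534)/5352174) + (127961937733/236879)*(-1/99856) = (-2/3681 + sqrt(2897486883534)/5352174) - 127961937733/23653789424 = -471075200374021/87069598869744 + sqrt(2897486883534)/5352174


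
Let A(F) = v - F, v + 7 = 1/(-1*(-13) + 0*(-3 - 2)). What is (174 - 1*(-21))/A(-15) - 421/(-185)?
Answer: 34212/1295 ≈ 26.419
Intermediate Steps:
v = -90/13 (v = -7 + 1/(-1*(-13) + 0*(-3 - 2)) = -7 + 1/(13 + 0*(-5)) = -7 + 1/(13 + 0) = -7 + 1/13 = -90/13 ≈ -6.9231)
A(F) = -90/13 - F
(174 - 1*(-21))/A(-15) - 421/(-185) = (174 - 1*(-21))/(-90/13 - 1*(-15)) - 421/(-185) = (174 + 21)/(-90/13 + 15) - 421*(-1/185) = 195/(105/13) + 421/185 = 195*(13/105) + 421/185 = 169/7 + 421/185 = 34212/1295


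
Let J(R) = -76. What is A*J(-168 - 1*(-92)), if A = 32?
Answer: -2432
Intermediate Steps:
A*J(-168 - 1*(-92)) = 32*(-76) = -2432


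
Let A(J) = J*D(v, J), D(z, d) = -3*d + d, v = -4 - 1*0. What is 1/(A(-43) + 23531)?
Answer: 1/19833 ≈ 5.0421e-5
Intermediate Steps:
v = -4 (v = -4 + 0 = -4)
D(z, d) = -2*d
A(J) = -2*J**2 (A(J) = J*(-2*J) = -2*J**2)
1/(A(-43) + 23531) = 1/(-2*(-43)**2 + 23531) = 1/(-2*1849 + 23531) = 1/(-3698 + 23531) = 1/19833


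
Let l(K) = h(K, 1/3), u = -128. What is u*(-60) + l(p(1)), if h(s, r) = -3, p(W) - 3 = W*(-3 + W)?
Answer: 7677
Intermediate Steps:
p(W) = 3 + W*(-3 + W)
l(K) = -3
u*(-60) + l(p(1)) = -128*(-60) - 3 = 7680 - 3 = 7677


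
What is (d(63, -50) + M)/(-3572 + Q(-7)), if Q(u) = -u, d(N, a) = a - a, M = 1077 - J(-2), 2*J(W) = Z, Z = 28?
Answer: -1063/3565 ≈ -0.29818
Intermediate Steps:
J(W) = 14 (J(W) = (½)*28 = 14)
M = 1063 (M = 1077 - 1*14 = 1077 - 14 = 1063)
d(N, a) = 0
(d(63, -50) + M)/(-3572 + Q(-7)) = (0 + 1063)/(-3572 - 1*(-7)) = 1063/(-3572 + 7) = 1063/(-3565) = 1063*(-1/3565) = -1063/3565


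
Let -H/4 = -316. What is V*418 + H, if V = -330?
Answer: -136676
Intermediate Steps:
H = 1264 (H = -4*(-316) = 1264)
V*418 + H = -330*418 + 1264 = -137940 + 1264 = -136676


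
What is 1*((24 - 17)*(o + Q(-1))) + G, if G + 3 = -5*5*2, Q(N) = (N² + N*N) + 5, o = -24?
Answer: -172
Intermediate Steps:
Q(N) = 5 + 2*N² (Q(N) = (N² + N²) + 5 = 2*N² + 5 = 5 + 2*N²)
G = -53 (G = -3 - 5*5*2 = -3 - 25*2 = -3 - 50 = -53)
1*((24 - 17)*(o + Q(-1))) + G = 1*((24 - 17)*(-24 + (5 + 2*(-1)²))) - 53 = 1*(7*(-24 + (5 + 2*1))) - 53 = 1*(7*(-24 + (5 + 2))) - 53 = 1*(7*(-24 + 7)) - 53 = 1*(7*(-17)) - 53 = 1*(-119) - 53 = -119 - 53 = -172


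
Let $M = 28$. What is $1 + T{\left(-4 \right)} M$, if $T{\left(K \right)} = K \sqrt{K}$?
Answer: $1 - 224 i \approx 1.0 - 224.0 i$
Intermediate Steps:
$T{\left(K \right)} = K^{\frac{3}{2}}$
$1 + T{\left(-4 \right)} M = 1 + \left(-4\right)^{\frac{3}{2}} \cdot 28 = 1 + - 8 i 28 = 1 - 224 i$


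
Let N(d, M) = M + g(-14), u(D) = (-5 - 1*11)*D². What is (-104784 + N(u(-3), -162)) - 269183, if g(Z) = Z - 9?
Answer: -374152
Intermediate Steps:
u(D) = -16*D² (u(D) = (-5 - 11)*D² = -16*D²)
g(Z) = -9 + Z
N(d, M) = -23 + M (N(d, M) = M + (-9 - 14) = M - 23 = -23 + M)
(-104784 + N(u(-3), -162)) - 269183 = (-104784 + (-23 - 162)) - 269183 = (-104784 - 185) - 269183 = -104969 - 269183 = -374152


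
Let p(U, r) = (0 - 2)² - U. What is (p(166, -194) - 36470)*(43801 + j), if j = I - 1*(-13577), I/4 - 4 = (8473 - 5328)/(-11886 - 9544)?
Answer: -4505519285088/2143 ≈ -2.1024e+9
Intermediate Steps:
I = 33030/2143 (I = 16 + 4*((8473 - 5328)/(-11886 - 9544)) = 16 + 4*(3145/(-21430)) = 16 + 4*(3145*(-1/21430)) = 16 + 4*(-629/4286) = 16 - 1258/2143 = 33030/2143 ≈ 15.413)
j = 29128541/2143 (j = 33030/2143 - 1*(-13577) = 33030/2143 + 13577 = 29128541/2143 ≈ 13592.)
p(U, r) = 4 - U (p(U, r) = (-2)² - U = 4 - U)
(p(166, -194) - 36470)*(43801 + j) = ((4 - 1*166) - 36470)*(43801 + 29128541/2143) = ((4 - 166) - 36470)*(122994084/2143) = (-162 - 36470)*(122994084/2143) = -36632*122994084/2143 = -4505519285088/2143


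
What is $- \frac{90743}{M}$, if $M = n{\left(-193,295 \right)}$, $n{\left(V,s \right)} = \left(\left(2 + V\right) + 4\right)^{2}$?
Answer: $- \frac{90743}{34969} \approx -2.595$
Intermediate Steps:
$n{\left(V,s \right)} = \left(6 + V\right)^{2}$
$M = 34969$ ($M = \left(6 - 193\right)^{2} = \left(-187\right)^{2} = 34969$)
$- \frac{90743}{M} = - \frac{90743}{34969}$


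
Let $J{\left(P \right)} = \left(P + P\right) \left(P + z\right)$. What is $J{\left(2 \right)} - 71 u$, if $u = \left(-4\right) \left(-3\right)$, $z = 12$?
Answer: $-796$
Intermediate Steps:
$J{\left(P \right)} = 2 P \left(12 + P\right)$ ($J{\left(P \right)} = \left(P + P\right) \left(P + 12\right) = 2 P \left(12 + P\right)$)
$u = 12$
$J{\left(2 \right)} - 71 u = 2 \cdot 2 \left(12 + 2\right) - 852 = 2 \cdot 2 \cdot 14 - 852 = 56 - 852 = -796$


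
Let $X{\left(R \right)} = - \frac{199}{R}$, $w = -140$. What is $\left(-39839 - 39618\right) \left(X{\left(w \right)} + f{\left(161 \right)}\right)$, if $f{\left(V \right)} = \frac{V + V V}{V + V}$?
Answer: $- \frac{130979189}{20} \approx -6.549 \cdot 10^{6}$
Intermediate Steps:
$f{\left(V \right)} = \frac{V + V^{2}}{2 V}$
$\left(-39839 - 39618\right) \left(X{\left(w \right)} + f{\left(161 \right)}\right) = \left(-39839 - 39618\right) \left(- \frac{199}{-140} + \left(\frac{1}{2} + \frac{1}{2} \cdot 161\right)\right) = - 79457 \left(\left(-199\right) \left(- \frac{1}{140}\right) + \left(\frac{1}{2} + \frac{161}{2}\right)\right) = - 79457 \left(\frac{199}{140} + 81\right) = \left(-79457\right) \frac{11539}{140} = - \frac{130979189}{20}$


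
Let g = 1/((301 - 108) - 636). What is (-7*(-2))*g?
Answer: -14/443 ≈ -0.031603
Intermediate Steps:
g = -1/443 (g = 1/(193 - 636) = 1/(-443) = -1/443 ≈ -0.0022573)
(-7*(-2))*g = -7*(-2)*(-1/443) = 14*(-1/443) = -14/443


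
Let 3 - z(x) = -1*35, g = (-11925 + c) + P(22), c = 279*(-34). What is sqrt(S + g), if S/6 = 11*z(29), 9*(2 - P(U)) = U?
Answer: I*sqrt(170131)/3 ≈ 137.49*I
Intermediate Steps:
P(U) = 2 - U/9
c = -9486
g = -192703/9 (g = (-11925 - 9486) + (2 - 1/9*22) = -21411 + (2 - 22/9) = -21411 - 4/9 = -192703/9 ≈ -21411.)
z(x) = 38 (z(x) = 3 - (-1)*35 = 3 - 1*(-35) = 3 + 35 = 38)
S = 2508 (S = 6*(11*38) = 6*418 = 2508)
sqrt(S + g) = sqrt(2508 - 192703/9) = sqrt(-170131/9) = I*sqrt(170131)/3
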